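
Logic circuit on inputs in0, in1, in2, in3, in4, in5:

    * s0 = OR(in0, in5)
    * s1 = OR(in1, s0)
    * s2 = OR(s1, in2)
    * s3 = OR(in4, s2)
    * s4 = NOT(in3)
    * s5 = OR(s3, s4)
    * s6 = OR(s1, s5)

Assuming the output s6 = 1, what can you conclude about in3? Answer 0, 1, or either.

Both values of in3 occur among assignments with s6 = 1:
  in3=0: in0=0, in1=0, in2=0, in3=0, in4=0, in5=0
  in3=1: in0=0, in1=0, in2=0, in3=1, in4=0, in5=1

either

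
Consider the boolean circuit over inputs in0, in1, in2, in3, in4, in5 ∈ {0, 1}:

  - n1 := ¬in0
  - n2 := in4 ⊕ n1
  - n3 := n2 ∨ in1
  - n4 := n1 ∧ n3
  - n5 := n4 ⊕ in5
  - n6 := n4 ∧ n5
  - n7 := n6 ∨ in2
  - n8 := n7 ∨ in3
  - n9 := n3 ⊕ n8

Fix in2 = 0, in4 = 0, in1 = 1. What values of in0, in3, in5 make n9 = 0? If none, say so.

in0=1, in3=1, in5=1

Check with in2 = 0, in4 = 0, in1 = 1 and in0=1, in3=1, in5=1:
n1 = ¬in0 = ¬1 = 0
n2 = in4 ⊕ n1 = 0 ⊕ 0 = 0
n3 = n2 ∨ in1 = 0 ∨ 1 = 1
n4 = n1 ∧ n3 = 0 ∧ 1 = 0
n5 = n4 ⊕ in5 = 0 ⊕ 1 = 1
n6 = n4 ∧ n5 = 0 ∧ 1 = 0
n7 = n6 ∨ in2 = 0 ∨ 0 = 0
n8 = n7 ∨ in3 = 0 ∨ 1 = 1
n9 = n3 ⊕ n8 = 1 ⊕ 1 = 0
So n9 = 0.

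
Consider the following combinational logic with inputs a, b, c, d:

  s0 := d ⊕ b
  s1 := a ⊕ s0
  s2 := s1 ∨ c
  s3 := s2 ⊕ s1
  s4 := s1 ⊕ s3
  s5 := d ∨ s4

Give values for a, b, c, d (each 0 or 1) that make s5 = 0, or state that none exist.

a=1 b=1 c=0 d=0

s5 = d ∨ s4 must be 0, so both d = 0 and s4 = 0.
s4 = s1 ⊕ s3 must be 0, so s1 and s3 are equal.
Check with a=1 b=1 c=0 d=0:
s0 = d ⊕ b = 0 ⊕ 1 = 1
s1 = a ⊕ s0 = 1 ⊕ 1 = 0
s2 = s1 ∨ c = 0 ∨ 0 = 0
s3 = s2 ⊕ s1 = 0 ⊕ 0 = 0
s4 = s1 ⊕ s3 = 0 ⊕ 0 = 0
s5 = d ∨ s4 = 0 ∨ 0 = 0
So s5 = 0 as required.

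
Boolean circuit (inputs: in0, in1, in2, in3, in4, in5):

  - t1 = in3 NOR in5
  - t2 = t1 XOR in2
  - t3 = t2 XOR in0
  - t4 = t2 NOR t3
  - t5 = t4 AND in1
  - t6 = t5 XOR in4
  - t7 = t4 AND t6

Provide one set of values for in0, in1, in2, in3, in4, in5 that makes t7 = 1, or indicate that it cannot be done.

t7 = t4 AND t6 must be 1, so both t4 = 1 and t6 = 1.
Check with in0=0 in1=0 in2=0 in3=0 in4=1 in5=1:
t1 = in3 NOR in5 = 0 NOR 1 = 0
t2 = t1 XOR in2 = 0 XOR 0 = 0
t3 = t2 XOR in0 = 0 XOR 0 = 0
t4 = t2 NOR t3 = 0 NOR 0 = 1
t5 = t4 AND in1 = 1 AND 0 = 0
t6 = t5 XOR in4 = 0 XOR 1 = 1
t7 = t4 AND t6 = 1 AND 1 = 1
So t7 = 1 as required.

in0=0 in1=0 in2=0 in3=0 in4=1 in5=1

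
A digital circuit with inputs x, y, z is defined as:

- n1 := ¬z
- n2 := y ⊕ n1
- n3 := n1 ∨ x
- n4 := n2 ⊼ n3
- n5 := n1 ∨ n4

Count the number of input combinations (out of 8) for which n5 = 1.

n5 = n1 ∨ n4 must be 1, so at least one of n1, n4 is 1.
Enumerating the 8 input combinations, 7 give n5 = 1 and 1 give n5 = 0.

7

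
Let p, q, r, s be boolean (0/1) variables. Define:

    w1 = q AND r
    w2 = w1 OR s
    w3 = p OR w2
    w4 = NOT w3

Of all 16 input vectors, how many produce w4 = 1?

3

w4 = NOT w3 must be 1, so w3 = 0.
w3 = p OR w2 must be 0, so both p = 0 and w2 = 0.
Satisfying assignments:
  p=0, q=0, r=0, s=0
  p=0, q=0, r=1, s=0
  p=0, q=1, r=0, s=0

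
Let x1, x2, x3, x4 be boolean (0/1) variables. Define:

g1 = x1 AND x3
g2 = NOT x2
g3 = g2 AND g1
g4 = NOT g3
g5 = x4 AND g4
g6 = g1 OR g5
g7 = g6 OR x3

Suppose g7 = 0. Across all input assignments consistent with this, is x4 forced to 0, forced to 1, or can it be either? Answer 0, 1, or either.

g7 = g6 OR x3 must be 0, so both g6 = 0 and x3 = 0.
g6 = g1 OR g5 must be 0, so both g1 = 0 and g5 = 0.
g1 = x1 AND x3 must be 0, so at least one of x1, x3 is 0.
Every assignment with g7 = 0 has x4 = 0; there are 4 such assignment(s).
  x1=0, x2=0, x3=0, x4=0
  x1=0, x2=1, x3=0, x4=0
  x1=1, x2=0, x3=0, x4=0
  x1=1, x2=1, x3=0, x4=0

0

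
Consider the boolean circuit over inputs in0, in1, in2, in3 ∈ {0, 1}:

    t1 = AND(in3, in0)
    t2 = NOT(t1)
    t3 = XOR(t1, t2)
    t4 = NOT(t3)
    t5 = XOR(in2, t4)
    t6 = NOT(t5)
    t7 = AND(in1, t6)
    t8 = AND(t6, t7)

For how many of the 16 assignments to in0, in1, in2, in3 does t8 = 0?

t8 = AND(t6, t7) must be 0, so at least one of t6, t7 is 0.
Enumerating the 16 input combinations, 12 give t8 = 0 and 4 give t8 = 1.

12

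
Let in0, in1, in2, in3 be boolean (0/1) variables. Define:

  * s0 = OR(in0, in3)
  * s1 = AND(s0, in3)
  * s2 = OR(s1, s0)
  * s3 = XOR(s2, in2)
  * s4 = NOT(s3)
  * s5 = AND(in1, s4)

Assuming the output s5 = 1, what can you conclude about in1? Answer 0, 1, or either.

1

s5 = AND(in1, s4) must be 1, so both in1 = 1 and s4 = 1.
s4 = NOT(s3) must be 1, so s3 = 0.
s3 = XOR(s2, in2) must be 0, so s2 and in2 are equal.
Every assignment with s5 = 1 has in1 = 1; there are 4 such assignment(s).
  in0=0, in1=1, in2=0, in3=0
  in0=0, in1=1, in2=1, in3=1
  in0=1, in1=1, in2=1, in3=0
  in0=1, in1=1, in2=1, in3=1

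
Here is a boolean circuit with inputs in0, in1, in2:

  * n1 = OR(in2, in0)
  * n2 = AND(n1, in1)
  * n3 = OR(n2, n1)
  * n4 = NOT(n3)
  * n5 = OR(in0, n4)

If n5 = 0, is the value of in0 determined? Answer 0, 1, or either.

0

n5 = OR(in0, n4) must be 0, so both in0 = 0 and n4 = 0.
Every assignment with n5 = 0 has in0 = 0; there are 2 such assignment(s).
  in0=0, in1=0, in2=1
  in0=0, in1=1, in2=1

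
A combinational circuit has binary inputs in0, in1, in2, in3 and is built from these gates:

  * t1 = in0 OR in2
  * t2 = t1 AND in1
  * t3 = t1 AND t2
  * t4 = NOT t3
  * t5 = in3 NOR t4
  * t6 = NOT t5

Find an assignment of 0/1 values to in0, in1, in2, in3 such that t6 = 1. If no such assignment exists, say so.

in0=1, in1=0, in2=1, in3=0

t6 = NOT t5 must be 1, so t5 = 0.
t5 = in3 NOR t4 must be 0, so at least one of in3, t4 is 1.
Check with in0=1, in1=0, in2=1, in3=0:
t1 = in0 OR in2 = 1 OR 1 = 1
t2 = t1 AND in1 = 1 AND 0 = 0
t3 = t1 AND t2 = 1 AND 0 = 0
t4 = NOT t3 = NOT 0 = 1
t5 = in3 NOR t4 = 0 NOR 1 = 0
t6 = NOT t5 = NOT 0 = 1
So t6 = 1 as required.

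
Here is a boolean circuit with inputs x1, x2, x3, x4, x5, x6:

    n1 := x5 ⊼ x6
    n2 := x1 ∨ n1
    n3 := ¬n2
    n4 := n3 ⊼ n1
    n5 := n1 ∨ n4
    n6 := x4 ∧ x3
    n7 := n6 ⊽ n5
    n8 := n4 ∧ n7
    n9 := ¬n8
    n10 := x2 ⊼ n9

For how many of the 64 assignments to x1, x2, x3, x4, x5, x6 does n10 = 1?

32

n10 = x2 ⊼ n9 must be 1, so at least one of x2, n9 is 0.
Enumerating the 64 input combinations, 32 give n10 = 1 and 32 give n10 = 0.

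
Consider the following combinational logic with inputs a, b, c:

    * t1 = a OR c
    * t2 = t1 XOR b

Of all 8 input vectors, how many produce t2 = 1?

4

t2 = t1 XOR b must be 1, so t1 and b differ.
Enumerating the 8 input combinations, 4 give t2 = 1 and 4 give t2 = 0.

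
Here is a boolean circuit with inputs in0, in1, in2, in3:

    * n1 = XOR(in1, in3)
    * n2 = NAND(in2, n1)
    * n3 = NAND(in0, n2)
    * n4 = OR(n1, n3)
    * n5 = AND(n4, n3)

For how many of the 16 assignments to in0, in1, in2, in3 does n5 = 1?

10

n5 = AND(n4, n3) must be 1, so both n4 = 1 and n3 = 1.
n4 = OR(n1, n3) must be 1, so at least one of n1, n3 is 1.
n3 = NAND(in0, n2) must be 1, so at least one of in0, n2 is 0.
Enumerating the 16 input combinations, 10 give n5 = 1 and 6 give n5 = 0.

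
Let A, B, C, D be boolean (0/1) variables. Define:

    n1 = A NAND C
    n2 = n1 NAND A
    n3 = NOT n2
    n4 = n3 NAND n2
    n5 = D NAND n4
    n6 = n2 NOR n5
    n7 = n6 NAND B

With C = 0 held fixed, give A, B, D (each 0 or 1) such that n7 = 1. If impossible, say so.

A=0 B=1 D=0

Check with C = 0 and A=0, B=1, D=0:
n1 = A NAND C = 0 NAND 0 = 1
n2 = n1 NAND A = 1 NAND 0 = 1
n3 = NOT n2 = NOT 1 = 0
n4 = n3 NAND n2 = 0 NAND 1 = 1
n5 = D NAND n4 = 0 NAND 1 = 1
n6 = n2 NOR n5 = 1 NOR 1 = 0
n7 = n6 NAND B = 0 NAND 1 = 1
So n7 = 1.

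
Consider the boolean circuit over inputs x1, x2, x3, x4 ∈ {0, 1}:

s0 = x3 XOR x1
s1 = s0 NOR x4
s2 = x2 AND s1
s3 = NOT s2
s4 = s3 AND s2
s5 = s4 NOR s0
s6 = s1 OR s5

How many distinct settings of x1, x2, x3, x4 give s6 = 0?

s6 = s1 OR s5 must be 0, so both s1 = 0 and s5 = 0.
Enumerating the 16 input combinations, 8 give s6 = 0 and 8 give s6 = 1.

8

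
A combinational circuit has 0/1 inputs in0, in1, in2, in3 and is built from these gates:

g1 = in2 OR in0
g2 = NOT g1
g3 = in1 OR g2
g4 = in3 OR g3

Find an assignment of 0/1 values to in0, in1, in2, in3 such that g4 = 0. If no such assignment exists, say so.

g4 = in3 OR g3 must be 0, so both in3 = 0 and g3 = 0.
g3 = in1 OR g2 must be 0, so both in1 = 0 and g2 = 0.
Check with in0=1, in1=0, in2=1, in3=0:
g1 = in2 OR in0 = 1 OR 1 = 1
g2 = NOT g1 = NOT 1 = 0
g3 = in1 OR g2 = 0 OR 0 = 0
g4 = in3 OR g3 = 0 OR 0 = 0
So g4 = 0 as required.

in0=1, in1=0, in2=1, in3=0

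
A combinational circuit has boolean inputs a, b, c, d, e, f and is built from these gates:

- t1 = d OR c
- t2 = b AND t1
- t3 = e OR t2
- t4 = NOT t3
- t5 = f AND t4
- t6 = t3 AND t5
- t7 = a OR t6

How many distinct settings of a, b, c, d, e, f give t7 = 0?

t7 = a OR t6 must be 0, so both a = 0 and t6 = 0.
t6 = t3 AND t5 must be 0, so at least one of t3, t5 is 0.
Enumerating the 64 input combinations, 32 give t7 = 0 and 32 give t7 = 1.

32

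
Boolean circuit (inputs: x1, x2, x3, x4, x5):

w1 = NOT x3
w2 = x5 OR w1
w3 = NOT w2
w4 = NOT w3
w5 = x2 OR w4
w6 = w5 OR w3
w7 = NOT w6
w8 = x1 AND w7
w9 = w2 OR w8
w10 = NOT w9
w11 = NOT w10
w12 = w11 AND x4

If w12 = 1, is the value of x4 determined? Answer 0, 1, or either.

1

w12 = w11 AND x4 must be 1, so both w11 = 1 and x4 = 1.
Every assignment with w12 = 1 has x4 = 1; there are 12 such assignment(s).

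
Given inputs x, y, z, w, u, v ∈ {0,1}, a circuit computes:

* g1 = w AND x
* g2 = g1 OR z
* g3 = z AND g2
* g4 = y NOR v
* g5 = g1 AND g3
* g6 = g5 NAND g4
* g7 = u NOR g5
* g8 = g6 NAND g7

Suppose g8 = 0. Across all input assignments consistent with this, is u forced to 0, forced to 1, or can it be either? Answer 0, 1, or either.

0

g8 = g6 NAND g7 must be 0, so both g6 = 1 and g7 = 1.
g6 = g5 NAND g4 must be 1, so at least one of g5, g4 is 0.
Every assignment with g8 = 0 has u = 0; there are 28 such assignment(s).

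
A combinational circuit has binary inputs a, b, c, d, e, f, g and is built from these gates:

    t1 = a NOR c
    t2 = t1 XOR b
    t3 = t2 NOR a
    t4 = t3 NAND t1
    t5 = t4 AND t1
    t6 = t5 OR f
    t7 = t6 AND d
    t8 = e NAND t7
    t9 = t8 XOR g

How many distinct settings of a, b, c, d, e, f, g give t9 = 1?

64

t9 = t8 XOR g must be 1, so t8 and g differ.
Enumerating the 128 input combinations, 64 give t9 = 1 and 64 give t9 = 0.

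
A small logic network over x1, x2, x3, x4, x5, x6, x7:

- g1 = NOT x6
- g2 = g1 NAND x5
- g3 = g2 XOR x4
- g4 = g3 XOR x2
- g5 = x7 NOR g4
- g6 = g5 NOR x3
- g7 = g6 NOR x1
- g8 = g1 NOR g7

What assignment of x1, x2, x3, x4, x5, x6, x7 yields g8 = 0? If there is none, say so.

x1=1, x2=1, x3=1, x4=0, x5=0, x6=0, x7=0

Check with x1=1, x2=1, x3=1, x4=0, x5=0, x6=0, x7=0:
g1 = NOT x6 = NOT 0 = 1
g2 = g1 NAND x5 = 1 NAND 0 = 1
g3 = g2 XOR x4 = 1 XOR 0 = 1
g4 = g3 XOR x2 = 1 XOR 1 = 0
g5 = x7 NOR g4 = 0 NOR 0 = 1
g6 = g5 NOR x3 = 1 NOR 1 = 0
g7 = g6 NOR x1 = 0 NOR 1 = 0
g8 = g1 NOR g7 = 1 NOR 0 = 0
So g8 = 0 as required.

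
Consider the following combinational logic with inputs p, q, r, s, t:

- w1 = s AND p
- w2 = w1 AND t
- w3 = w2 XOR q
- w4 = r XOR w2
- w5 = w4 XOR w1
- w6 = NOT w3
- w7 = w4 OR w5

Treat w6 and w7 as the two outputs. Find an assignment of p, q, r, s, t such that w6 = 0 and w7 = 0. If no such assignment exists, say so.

p=0, q=1, r=0, s=1, t=0

Check with p=0, q=1, r=0, s=1, t=0:
w1 = s AND p = 1 AND 0 = 0
w2 = w1 AND t = 0 AND 0 = 0
w3 = w2 XOR q = 0 XOR 1 = 1
w4 = r XOR w2 = 0 XOR 0 = 0
w5 = w4 XOR w1 = 0 XOR 0 = 0
w6 = NOT w3 = NOT 1 = 0
w7 = w4 OR w5 = 0 OR 0 = 0
So w6 = 0 and w7 = 0.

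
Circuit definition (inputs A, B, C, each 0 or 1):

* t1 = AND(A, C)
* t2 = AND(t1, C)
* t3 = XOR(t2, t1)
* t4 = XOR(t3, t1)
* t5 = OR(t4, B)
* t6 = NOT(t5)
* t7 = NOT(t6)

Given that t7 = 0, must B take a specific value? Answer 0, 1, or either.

t7 = NOT(t6) must be 0, so t6 = 1.
Every assignment with t7 = 0 has B = 0; there are 3 such assignment(s).
  A=0, B=0, C=0
  A=0, B=0, C=1
  A=1, B=0, C=0

0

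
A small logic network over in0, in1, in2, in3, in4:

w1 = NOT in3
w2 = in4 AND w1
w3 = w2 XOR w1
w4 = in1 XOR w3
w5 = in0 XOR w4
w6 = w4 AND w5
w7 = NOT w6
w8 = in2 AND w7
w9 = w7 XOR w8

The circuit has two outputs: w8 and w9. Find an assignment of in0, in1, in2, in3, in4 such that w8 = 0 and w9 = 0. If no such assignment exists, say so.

in0=0, in1=1, in2=1, in3=1, in4=1

Check with in0=0, in1=1, in2=1, in3=1, in4=1:
w1 = NOT in3 = NOT 1 = 0
w2 = in4 AND w1 = 1 AND 0 = 0
w3 = w2 XOR w1 = 0 XOR 0 = 0
w4 = in1 XOR w3 = 1 XOR 0 = 1
w5 = in0 XOR w4 = 0 XOR 1 = 1
w6 = w4 AND w5 = 1 AND 1 = 1
w7 = NOT w6 = NOT 1 = 0
w8 = in2 AND w7 = 1 AND 0 = 0
w9 = w7 XOR w8 = 0 XOR 0 = 0
So w8 = 0 and w9 = 0.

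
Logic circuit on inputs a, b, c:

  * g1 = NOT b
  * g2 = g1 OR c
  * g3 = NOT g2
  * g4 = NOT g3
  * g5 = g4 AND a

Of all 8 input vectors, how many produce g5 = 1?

g5 = g4 AND a must be 1, so both g4 = 1 and a = 1.
Satisfying assignments:
  a=1, b=0, c=0
  a=1, b=0, c=1
  a=1, b=1, c=1

3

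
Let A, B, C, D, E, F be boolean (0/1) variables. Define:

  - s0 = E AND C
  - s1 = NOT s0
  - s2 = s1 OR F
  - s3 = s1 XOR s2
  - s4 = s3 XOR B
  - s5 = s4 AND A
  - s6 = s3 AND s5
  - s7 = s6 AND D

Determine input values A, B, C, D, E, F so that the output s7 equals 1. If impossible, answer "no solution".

A=1 B=0 C=1 D=1 E=1 F=1

Check with A=1 B=0 C=1 D=1 E=1 F=1:
s0 = E AND C = 1 AND 1 = 1
s1 = NOT s0 = NOT 1 = 0
s2 = s1 OR F = 0 OR 1 = 1
s3 = s1 XOR s2 = 0 XOR 1 = 1
s4 = s3 XOR B = 1 XOR 0 = 1
s5 = s4 AND A = 1 AND 1 = 1
s6 = s3 AND s5 = 1 AND 1 = 1
s7 = s6 AND D = 1 AND 1 = 1
So s7 = 1 as required.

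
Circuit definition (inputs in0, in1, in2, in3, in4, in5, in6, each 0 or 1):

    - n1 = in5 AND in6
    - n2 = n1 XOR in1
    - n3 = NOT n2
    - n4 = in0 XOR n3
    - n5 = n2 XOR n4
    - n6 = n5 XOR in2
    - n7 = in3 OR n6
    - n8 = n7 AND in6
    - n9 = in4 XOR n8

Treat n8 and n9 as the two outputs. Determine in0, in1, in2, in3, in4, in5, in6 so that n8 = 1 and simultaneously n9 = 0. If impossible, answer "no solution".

Check with in0=0, in1=0, in2=0, in3=1, in4=1, in5=0, in6=1:
n1 = in5 AND in6 = 0 AND 1 = 0
n2 = n1 XOR in1 = 0 XOR 0 = 0
n3 = NOT n2 = NOT 0 = 1
n4 = in0 XOR n3 = 0 XOR 1 = 1
n5 = n2 XOR n4 = 0 XOR 1 = 1
n6 = n5 XOR in2 = 1 XOR 0 = 1
n7 = in3 OR n6 = 1 OR 1 = 1
n8 = n7 AND in6 = 1 AND 1 = 1
n9 = in4 XOR n8 = 1 XOR 1 = 0
So n8 = 1 and n9 = 0.

in0=0, in1=0, in2=0, in3=1, in4=1, in5=0, in6=1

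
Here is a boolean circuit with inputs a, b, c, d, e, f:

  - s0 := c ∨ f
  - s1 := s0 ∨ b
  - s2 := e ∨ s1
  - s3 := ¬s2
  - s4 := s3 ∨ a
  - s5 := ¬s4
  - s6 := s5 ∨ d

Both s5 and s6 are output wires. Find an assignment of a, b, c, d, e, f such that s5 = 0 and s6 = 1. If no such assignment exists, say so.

Check with a=1, b=0, c=1, d=1, e=1, f=0:
s0 = c ∨ f = 1 ∨ 0 = 1
s1 = s0 ∨ b = 1 ∨ 0 = 1
s2 = e ∨ s1 = 1 ∨ 1 = 1
s3 = ¬s2 = ¬1 = 0
s4 = s3 ∨ a = 0 ∨ 1 = 1
s5 = ¬s4 = ¬1 = 0
s6 = s5 ∨ d = 0 ∨ 1 = 1
So s5 = 0 and s6 = 1.

a=1, b=0, c=1, d=1, e=1, f=0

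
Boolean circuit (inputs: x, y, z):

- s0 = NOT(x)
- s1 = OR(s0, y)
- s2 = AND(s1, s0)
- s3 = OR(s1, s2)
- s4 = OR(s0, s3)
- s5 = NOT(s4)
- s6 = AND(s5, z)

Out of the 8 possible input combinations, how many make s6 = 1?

s6 = AND(s5, z) must be 1, so both s5 = 1 and z = 1.
s5 = NOT(s4) must be 1, so s4 = 0.
s4 = OR(s0, s3) must be 0, so both s0 = 0 and s3 = 0.
Enumerating the 8 input combinations, 1 give s6 = 1 and 7 give s6 = 0.

1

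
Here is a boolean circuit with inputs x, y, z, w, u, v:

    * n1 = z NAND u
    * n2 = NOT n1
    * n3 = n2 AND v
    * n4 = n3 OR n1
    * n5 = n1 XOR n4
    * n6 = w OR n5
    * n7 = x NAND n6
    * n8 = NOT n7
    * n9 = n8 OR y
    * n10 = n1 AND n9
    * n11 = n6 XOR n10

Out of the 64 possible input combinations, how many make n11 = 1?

n11 = n6 XOR n10 must be 1, so n6 and n10 differ.
Enumerating the 64 input combinations, 30 give n11 = 1 and 34 give n11 = 0.

30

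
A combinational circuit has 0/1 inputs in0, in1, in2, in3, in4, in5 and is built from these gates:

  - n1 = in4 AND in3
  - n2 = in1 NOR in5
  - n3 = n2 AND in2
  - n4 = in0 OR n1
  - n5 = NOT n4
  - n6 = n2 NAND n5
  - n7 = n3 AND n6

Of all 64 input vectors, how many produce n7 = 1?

5

n7 = n3 AND n6 must be 1, so both n3 = 1 and n6 = 1.
Satisfying assignments:
  in0=0, in1=0, in2=1, in3=1, in4=1, in5=0
  in0=1, in1=0, in2=1, in3=0, in4=0, in5=0
  in0=1, in1=0, in2=1, in3=0, in4=1, in5=0
  in0=1, in1=0, in2=1, in3=1, in4=0, in5=0
  in0=1, in1=0, in2=1, in3=1, in4=1, in5=0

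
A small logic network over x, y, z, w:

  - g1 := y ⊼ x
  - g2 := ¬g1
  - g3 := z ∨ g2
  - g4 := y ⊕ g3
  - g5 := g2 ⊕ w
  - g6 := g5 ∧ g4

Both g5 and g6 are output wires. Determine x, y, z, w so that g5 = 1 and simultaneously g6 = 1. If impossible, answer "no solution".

x=1, y=0, z=1, w=1

Check with x=1, y=0, z=1, w=1:
g1 = y ⊼ x = 0 ⊼ 1 = 1
g2 = ¬g1 = ¬1 = 0
g3 = z ∨ g2 = 1 ∨ 0 = 1
g4 = y ⊕ g3 = 0 ⊕ 1 = 1
g5 = g2 ⊕ w = 0 ⊕ 1 = 1
g6 = g5 ∧ g4 = 1 ∧ 1 = 1
So g5 = 1 and g6 = 1.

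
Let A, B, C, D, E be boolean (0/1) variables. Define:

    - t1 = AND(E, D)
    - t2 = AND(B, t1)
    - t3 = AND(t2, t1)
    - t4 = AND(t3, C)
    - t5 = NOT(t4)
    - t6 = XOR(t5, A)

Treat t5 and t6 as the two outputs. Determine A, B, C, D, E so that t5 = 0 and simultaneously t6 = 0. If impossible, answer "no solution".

A=0 B=1 C=1 D=1 E=1

Check with A=0 B=1 C=1 D=1 E=1:
t1 = AND(E, D) = AND(1, 1) = 1
t2 = AND(B, t1) = AND(1, 1) = 1
t3 = AND(t2, t1) = AND(1, 1) = 1
t4 = AND(t3, C) = AND(1, 1) = 1
t5 = NOT(t4) = NOT 1 = 0
t6 = XOR(t5, A) = XOR(0, 0) = 0
So t5 = 0 and t6 = 0.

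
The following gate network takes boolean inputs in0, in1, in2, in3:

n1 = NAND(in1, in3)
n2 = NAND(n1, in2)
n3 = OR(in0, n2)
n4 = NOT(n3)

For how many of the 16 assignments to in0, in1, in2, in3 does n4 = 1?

3

n4 = NOT(n3) must be 1, so n3 = 0.
n3 = OR(in0, n2) must be 0, so both in0 = 0 and n2 = 0.
Satisfying assignments:
  in0=0, in1=0, in2=1, in3=0
  in0=0, in1=0, in2=1, in3=1
  in0=0, in1=1, in2=1, in3=0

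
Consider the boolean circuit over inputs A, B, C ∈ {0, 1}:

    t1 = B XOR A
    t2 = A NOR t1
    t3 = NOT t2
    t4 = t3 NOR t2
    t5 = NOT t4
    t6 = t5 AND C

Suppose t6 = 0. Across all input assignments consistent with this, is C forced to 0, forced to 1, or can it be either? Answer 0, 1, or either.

t6 = t5 AND C must be 0, so at least one of t5, C is 0.
Every assignment with t6 = 0 has C = 0; there are 4 such assignment(s).
  A=0, B=0, C=0
  A=0, B=1, C=0
  A=1, B=0, C=0
  A=1, B=1, C=0

0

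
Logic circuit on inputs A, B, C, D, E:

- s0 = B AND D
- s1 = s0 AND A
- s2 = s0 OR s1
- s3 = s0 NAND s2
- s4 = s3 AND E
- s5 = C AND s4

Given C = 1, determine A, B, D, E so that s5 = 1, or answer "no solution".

A=1 B=0 D=0 E=1

s5 = C AND s4 must be 1, so both C = 1 and s4 = 1.
s4 = s3 AND E must be 1, so both s3 = 1 and E = 1.
Check with C = 1 and A=1, B=0, D=0, E=1:
s0 = B AND D = 0 AND 0 = 0
s1 = s0 AND A = 0 AND 1 = 0
s2 = s0 OR s1 = 0 OR 0 = 0
s3 = s0 NAND s2 = 0 NAND 0 = 1
s4 = s3 AND E = 1 AND 1 = 1
s5 = C AND s4 = 1 AND 1 = 1
So s5 = 1.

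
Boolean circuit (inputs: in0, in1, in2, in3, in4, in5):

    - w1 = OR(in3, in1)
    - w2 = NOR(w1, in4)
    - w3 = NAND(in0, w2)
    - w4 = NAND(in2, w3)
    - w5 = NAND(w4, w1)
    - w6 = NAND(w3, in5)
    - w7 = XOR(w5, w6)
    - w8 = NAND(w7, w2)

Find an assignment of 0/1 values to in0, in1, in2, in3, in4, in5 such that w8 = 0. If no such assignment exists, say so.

w8 = NAND(w7, w2) must be 0, so both w7 = 1 and w2 = 1.
w7 = XOR(w5, w6) must be 1, so w5 and w6 differ.
Check with in0=0, in1=0, in2=1, in3=0, in4=0, in5=1:
w1 = OR(in3, in1) = OR(0, 0) = 0
w2 = NOR(w1, in4) = NOR(0, 0) = 1
w3 = NAND(in0, w2) = NAND(0, 1) = 1
w4 = NAND(in2, w3) = NAND(1, 1) = 0
w5 = NAND(w4, w1) = NAND(0, 0) = 1
w6 = NAND(w3, in5) = NAND(1, 1) = 0
w7 = XOR(w5, w6) = XOR(1, 0) = 1
w8 = NAND(w7, w2) = NAND(1, 1) = 0
So w8 = 0 as required.

in0=0, in1=0, in2=1, in3=0, in4=0, in5=1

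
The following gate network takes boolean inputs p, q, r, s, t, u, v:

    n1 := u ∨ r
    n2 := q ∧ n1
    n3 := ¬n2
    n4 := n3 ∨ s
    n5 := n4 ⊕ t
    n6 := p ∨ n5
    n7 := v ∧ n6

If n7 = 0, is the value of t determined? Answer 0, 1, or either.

either

Both values of t occur among assignments with n7 = 0:
  t=0: p=0, q=0, r=0, s=0, t=0, u=0, v=0
  t=1: p=0, q=0, r=0, s=0, t=1, u=0, v=0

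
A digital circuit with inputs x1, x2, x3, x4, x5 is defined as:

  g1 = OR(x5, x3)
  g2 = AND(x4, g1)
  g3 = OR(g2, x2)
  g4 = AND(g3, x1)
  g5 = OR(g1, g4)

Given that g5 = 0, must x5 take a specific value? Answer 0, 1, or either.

g5 = OR(g1, g4) must be 0, so both g1 = 0 and g4 = 0.
Every assignment with g5 = 0 has x5 = 0; there are 6 such assignment(s).

0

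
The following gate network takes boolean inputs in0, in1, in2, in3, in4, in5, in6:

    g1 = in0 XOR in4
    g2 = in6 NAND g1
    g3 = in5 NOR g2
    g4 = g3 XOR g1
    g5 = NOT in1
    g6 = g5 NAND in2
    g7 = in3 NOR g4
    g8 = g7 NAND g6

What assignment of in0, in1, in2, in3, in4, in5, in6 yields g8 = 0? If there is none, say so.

g8 = g7 NAND g6 must be 0, so both g7 = 1 and g6 = 1.
g7 = in3 NOR g4 must be 1, so both in3 = 0 and g4 = 0.
g6 = g5 NAND in2 must be 1, so at least one of g5, in2 is 0.
Check with in0=0 in1=1 in2=0 in3=0 in4=0 in5=0 in6=1:
g1 = in0 XOR in4 = 0 XOR 0 = 0
g2 = in6 NAND g1 = 1 NAND 0 = 1
g3 = in5 NOR g2 = 0 NOR 1 = 0
g4 = g3 XOR g1 = 0 XOR 0 = 0
g5 = NOT in1 = NOT 1 = 0
g6 = g5 NAND in2 = 0 NAND 0 = 1
g7 = in3 NOR g4 = 0 NOR 0 = 1
g8 = g7 NAND g6 = 1 NAND 1 = 0
So g8 = 0 as required.

in0=0 in1=1 in2=0 in3=0 in4=0 in5=0 in6=1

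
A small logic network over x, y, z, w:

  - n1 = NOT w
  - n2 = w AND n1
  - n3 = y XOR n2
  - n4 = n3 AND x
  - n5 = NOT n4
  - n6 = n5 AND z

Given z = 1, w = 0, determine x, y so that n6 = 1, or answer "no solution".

x=0, y=0

Check with z = 1, w = 0 and x=0, y=0:
n1 = NOT w = NOT 0 = 1
n2 = w AND n1 = 0 AND 1 = 0
n3 = y XOR n2 = 0 XOR 0 = 0
n4 = n3 AND x = 0 AND 0 = 0
n5 = NOT n4 = NOT 0 = 1
n6 = n5 AND z = 1 AND 1 = 1
So n6 = 1.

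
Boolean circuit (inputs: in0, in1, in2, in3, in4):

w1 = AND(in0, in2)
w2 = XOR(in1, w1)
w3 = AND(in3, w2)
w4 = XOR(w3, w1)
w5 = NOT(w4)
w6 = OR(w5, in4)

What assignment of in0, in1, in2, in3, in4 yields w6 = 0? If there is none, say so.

in0=0, in1=1, in2=0, in3=1, in4=0

w6 = OR(w5, in4) must be 0, so both w5 = 0 and in4 = 0.
w5 = NOT(w4) must be 0, so w4 = 1.
w4 = XOR(w3, w1) must be 1, so w3 and w1 differ.
Check with in0=0, in1=1, in2=0, in3=1, in4=0:
w1 = AND(in0, in2) = AND(0, 0) = 0
w2 = XOR(in1, w1) = XOR(1, 0) = 1
w3 = AND(in3, w2) = AND(1, 1) = 1
w4 = XOR(w3, w1) = XOR(1, 0) = 1
w5 = NOT(w4) = NOT 1 = 0
w6 = OR(w5, in4) = OR(0, 0) = 0
So w6 = 0 as required.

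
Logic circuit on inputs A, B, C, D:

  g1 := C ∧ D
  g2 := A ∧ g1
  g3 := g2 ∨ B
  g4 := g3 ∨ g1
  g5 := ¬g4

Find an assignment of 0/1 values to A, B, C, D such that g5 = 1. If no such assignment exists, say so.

A=1 B=0 C=0 D=1

Check with A=1 B=0 C=0 D=1:
g1 = C ∧ D = 0 ∧ 1 = 0
g2 = A ∧ g1 = 1 ∧ 0 = 0
g3 = g2 ∨ B = 0 ∨ 0 = 0
g4 = g3 ∨ g1 = 0 ∨ 0 = 0
g5 = ¬g4 = ¬0 = 1
So g5 = 1 as required.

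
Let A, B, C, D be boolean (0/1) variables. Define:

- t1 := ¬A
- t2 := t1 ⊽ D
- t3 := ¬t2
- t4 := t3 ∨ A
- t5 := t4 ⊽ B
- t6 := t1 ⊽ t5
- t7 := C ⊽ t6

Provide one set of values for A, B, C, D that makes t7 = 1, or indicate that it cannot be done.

Check with A=0 B=1 C=0 D=1:
t1 = ¬A = ¬0 = 1
t2 = t1 ⊽ D = 1 ⊽ 1 = 0
t3 = ¬t2 = ¬0 = 1
t4 = t3 ∨ A = 1 ∨ 0 = 1
t5 = t4 ⊽ B = 1 ⊽ 1 = 0
t6 = t1 ⊽ t5 = 1 ⊽ 0 = 0
t7 = C ⊽ t6 = 0 ⊽ 0 = 1
So t7 = 1 as required.

A=0 B=1 C=0 D=1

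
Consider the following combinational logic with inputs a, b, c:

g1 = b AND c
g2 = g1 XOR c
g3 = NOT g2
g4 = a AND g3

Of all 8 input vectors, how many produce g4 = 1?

3

g4 = a AND g3 must be 1, so both a = 1 and g3 = 1.
Satisfying assignments:
  a=1, b=0, c=0
  a=1, b=1, c=0
  a=1, b=1, c=1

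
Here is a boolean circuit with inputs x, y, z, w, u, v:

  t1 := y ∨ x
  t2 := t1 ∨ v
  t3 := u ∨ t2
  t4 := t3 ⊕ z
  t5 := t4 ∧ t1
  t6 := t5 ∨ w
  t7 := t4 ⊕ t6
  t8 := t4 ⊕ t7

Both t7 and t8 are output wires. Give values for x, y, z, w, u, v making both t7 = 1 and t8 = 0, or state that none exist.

Check with x=0 y=0 z=1 w=0 u=0 v=0:
t1 = y ∨ x = 0 ∨ 0 = 0
t2 = t1 ∨ v = 0 ∨ 0 = 0
t3 = u ∨ t2 = 0 ∨ 0 = 0
t4 = t3 ⊕ z = 0 ⊕ 1 = 1
t5 = t4 ∧ t1 = 1 ∧ 0 = 0
t6 = t5 ∨ w = 0 ∨ 0 = 0
t7 = t4 ⊕ t6 = 1 ⊕ 0 = 1
t8 = t4 ⊕ t7 = 1 ⊕ 1 = 0
So t7 = 1 and t8 = 0.

x=0 y=0 z=1 w=0 u=0 v=0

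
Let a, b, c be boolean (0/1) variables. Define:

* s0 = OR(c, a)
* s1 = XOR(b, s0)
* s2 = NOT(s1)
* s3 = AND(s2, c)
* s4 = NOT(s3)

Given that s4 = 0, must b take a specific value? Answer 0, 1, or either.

1

s4 = NOT(s3) must be 0, so s3 = 1.
Every assignment with s4 = 0 has b = 1; there are 2 such assignment(s).
  a=0, b=1, c=1
  a=1, b=1, c=1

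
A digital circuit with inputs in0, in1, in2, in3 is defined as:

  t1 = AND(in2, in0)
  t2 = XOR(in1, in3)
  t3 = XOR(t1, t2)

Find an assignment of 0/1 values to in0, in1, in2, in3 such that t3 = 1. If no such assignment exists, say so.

in0=0, in1=1, in2=1, in3=0

Check with in0=0, in1=1, in2=1, in3=0:
t1 = AND(in2, in0) = AND(1, 0) = 0
t2 = XOR(in1, in3) = XOR(1, 0) = 1
t3 = XOR(t1, t2) = XOR(0, 1) = 1
So t3 = 1 as required.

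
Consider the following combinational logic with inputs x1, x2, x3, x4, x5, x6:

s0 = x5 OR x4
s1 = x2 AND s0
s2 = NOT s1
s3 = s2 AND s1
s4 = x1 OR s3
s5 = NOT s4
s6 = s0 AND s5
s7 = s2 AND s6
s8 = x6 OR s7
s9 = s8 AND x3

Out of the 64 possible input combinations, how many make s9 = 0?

45

s9 = s8 AND x3 must be 0, so at least one of s8, x3 is 0.
Enumerating the 64 input combinations, 45 give s9 = 0 and 19 give s9 = 1.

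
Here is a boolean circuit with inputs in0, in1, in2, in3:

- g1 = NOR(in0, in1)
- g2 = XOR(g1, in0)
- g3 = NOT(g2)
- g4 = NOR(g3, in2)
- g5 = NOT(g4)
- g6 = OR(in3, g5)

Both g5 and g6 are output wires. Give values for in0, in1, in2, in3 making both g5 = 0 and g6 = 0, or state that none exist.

Check with in0=1 in1=1 in2=0 in3=0:
g1 = NOR(in0, in1) = NOR(1, 1) = 0
g2 = XOR(g1, in0) = XOR(0, 1) = 1
g3 = NOT(g2) = NOT 1 = 0
g4 = NOR(g3, in2) = NOR(0, 0) = 1
g5 = NOT(g4) = NOT 1 = 0
g6 = OR(in3, g5) = OR(0, 0) = 0
So g5 = 0 and g6 = 0.

in0=1 in1=1 in2=0 in3=0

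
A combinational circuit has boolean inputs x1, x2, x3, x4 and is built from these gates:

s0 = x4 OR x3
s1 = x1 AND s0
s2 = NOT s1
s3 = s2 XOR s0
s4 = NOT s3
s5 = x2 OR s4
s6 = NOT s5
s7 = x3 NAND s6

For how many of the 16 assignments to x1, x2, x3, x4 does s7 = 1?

s7 = x3 NAND s6 must be 1, so at least one of x3, s6 is 0.
Enumerating the 16 input combinations, 14 give s7 = 1 and 2 give s7 = 0.

14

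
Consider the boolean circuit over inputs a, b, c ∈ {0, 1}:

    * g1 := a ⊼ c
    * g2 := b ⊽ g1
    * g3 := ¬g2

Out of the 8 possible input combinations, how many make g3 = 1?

g3 = ¬g2 must be 1, so g2 = 0.
g2 = b ⊽ g1 must be 0, so at least one of b, g1 is 1.
Enumerating the 8 input combinations, 7 give g3 = 1 and 1 give g3 = 0.

7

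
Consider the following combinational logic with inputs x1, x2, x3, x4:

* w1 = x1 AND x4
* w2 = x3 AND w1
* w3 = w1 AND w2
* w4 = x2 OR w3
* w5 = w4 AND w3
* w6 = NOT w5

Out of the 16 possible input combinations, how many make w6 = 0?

w6 = NOT w5 must be 0, so w5 = 1.
w5 = w4 AND w3 must be 1, so both w4 = 1 and w3 = 1.
Enumerating the 16 input combinations, 2 give w6 = 0 and 14 give w6 = 1.

2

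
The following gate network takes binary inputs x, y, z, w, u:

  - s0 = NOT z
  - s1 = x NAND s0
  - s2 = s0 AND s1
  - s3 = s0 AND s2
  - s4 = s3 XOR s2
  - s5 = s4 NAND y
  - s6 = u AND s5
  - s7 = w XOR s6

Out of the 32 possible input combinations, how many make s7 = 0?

s7 = w XOR s6 must be 0, so w and s6 are equal.
Enumerating the 32 input combinations, 16 give s7 = 0 and 16 give s7 = 1.

16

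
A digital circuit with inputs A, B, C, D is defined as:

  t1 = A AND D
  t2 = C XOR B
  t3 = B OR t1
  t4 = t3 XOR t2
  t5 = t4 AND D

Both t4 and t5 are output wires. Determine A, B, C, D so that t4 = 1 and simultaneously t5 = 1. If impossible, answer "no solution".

Check with A=0 B=1 C=1 D=1:
t1 = A AND D = 0 AND 1 = 0
t2 = C XOR B = 1 XOR 1 = 0
t3 = B OR t1 = 1 OR 0 = 1
t4 = t3 XOR t2 = 1 XOR 0 = 1
t5 = t4 AND D = 1 AND 1 = 1
So t4 = 1 and t5 = 1.

A=0 B=1 C=1 D=1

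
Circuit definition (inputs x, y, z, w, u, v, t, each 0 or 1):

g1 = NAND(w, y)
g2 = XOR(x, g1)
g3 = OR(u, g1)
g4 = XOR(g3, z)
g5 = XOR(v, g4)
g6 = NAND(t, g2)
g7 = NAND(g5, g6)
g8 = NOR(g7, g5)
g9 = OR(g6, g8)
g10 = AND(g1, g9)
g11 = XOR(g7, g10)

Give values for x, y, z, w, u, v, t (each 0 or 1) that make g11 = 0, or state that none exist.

Check with x=0 y=0 z=0 w=0 u=1 v=1 t=0:
g1 = NAND(w, y) = NAND(0, 0) = 1
g2 = XOR(x, g1) = XOR(0, 1) = 1
g3 = OR(u, g1) = OR(1, 1) = 1
g4 = XOR(g3, z) = XOR(1, 0) = 1
g5 = XOR(v, g4) = XOR(1, 1) = 0
g6 = NAND(t, g2) = NAND(0, 1) = 1
g7 = NAND(g5, g6) = NAND(0, 1) = 1
g8 = NOR(g7, g5) = NOR(1, 0) = 0
g9 = OR(g6, g8) = OR(1, 0) = 1
g10 = AND(g1, g9) = AND(1, 1) = 1
g11 = XOR(g7, g10) = XOR(1, 1) = 0
So g11 = 0 as required.

x=0 y=0 z=0 w=0 u=1 v=1 t=0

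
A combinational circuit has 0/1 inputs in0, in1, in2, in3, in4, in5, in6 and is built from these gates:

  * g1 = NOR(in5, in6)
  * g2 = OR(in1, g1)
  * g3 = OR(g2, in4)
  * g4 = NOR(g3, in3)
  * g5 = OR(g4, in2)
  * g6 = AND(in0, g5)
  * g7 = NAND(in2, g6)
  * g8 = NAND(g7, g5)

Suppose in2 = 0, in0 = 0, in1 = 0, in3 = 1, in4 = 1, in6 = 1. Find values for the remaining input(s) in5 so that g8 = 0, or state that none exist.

With in2 = 0, in0 = 0, in1 = 0, in3 = 1, in4 = 1, in6 = 1 fixed, none of the 2 settings of in5 give g8 = 0.
For example, with in5=0:
g1 = NOR(in5, in6) = NOR(0, 1) = 0
g2 = OR(in1, g1) = OR(0, 0) = 0
g3 = OR(g2, in4) = OR(0, 1) = 1
g4 = NOR(g3, in3) = NOR(1, 1) = 0
g5 = OR(g4, in2) = OR(0, 0) = 0
g6 = AND(in0, g5) = AND(0, 0) = 0
g7 = NAND(in2, g6) = NAND(0, 0) = 1
g8 = NAND(g7, g5) = NAND(1, 0) = 1
giving g8 = 1 ≠ 0.

no solution exists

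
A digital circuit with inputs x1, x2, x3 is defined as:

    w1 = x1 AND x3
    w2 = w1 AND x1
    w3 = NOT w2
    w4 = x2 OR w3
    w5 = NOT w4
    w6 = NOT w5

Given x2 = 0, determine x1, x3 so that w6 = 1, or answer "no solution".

x1=0 x3=0

w6 = NOT w5 must be 1, so w5 = 0.
w5 = NOT w4 must be 0, so w4 = 1.
Check with x2 = 0 and x1=0, x3=0:
w1 = x1 AND x3 = 0 AND 0 = 0
w2 = w1 AND x1 = 0 AND 0 = 0
w3 = NOT w2 = NOT 0 = 1
w4 = x2 OR w3 = 0 OR 1 = 1
w5 = NOT w4 = NOT 1 = 0
w6 = NOT w5 = NOT 0 = 1
So w6 = 1.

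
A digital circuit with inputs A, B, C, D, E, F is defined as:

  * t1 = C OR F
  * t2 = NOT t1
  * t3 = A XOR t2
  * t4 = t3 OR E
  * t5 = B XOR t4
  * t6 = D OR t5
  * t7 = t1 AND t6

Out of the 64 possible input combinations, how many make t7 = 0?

t7 = t1 AND t6 must be 0, so at least one of t1, t6 is 0.
Enumerating the 64 input combinations, 28 give t7 = 0 and 36 give t7 = 1.

28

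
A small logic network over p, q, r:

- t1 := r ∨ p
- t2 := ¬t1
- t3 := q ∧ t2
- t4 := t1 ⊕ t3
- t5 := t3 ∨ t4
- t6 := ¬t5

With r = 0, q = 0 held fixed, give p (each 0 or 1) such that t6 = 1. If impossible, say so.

p=0

t6 = ¬t5 must be 1, so t5 = 0.
t5 = t3 ∨ t4 must be 0, so both t3 = 0 and t4 = 0.
Check with r = 0, q = 0 and p=0:
t1 = r ∨ p = 0 ∨ 0 = 0
t2 = ¬t1 = ¬0 = 1
t3 = q ∧ t2 = 0 ∧ 1 = 0
t4 = t1 ⊕ t3 = 0 ⊕ 0 = 0
t5 = t3 ∨ t4 = 0 ∨ 0 = 0
t6 = ¬t5 = ¬0 = 1
So t6 = 1.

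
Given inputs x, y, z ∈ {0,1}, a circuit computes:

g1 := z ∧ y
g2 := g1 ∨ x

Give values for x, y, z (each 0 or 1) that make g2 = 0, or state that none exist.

g2 = g1 ∨ x must be 0, so both g1 = 0 and x = 0.
Check with x=0, y=0, z=1:
g1 = z ∧ y = 1 ∧ 0 = 0
g2 = g1 ∨ x = 0 ∨ 0 = 0
So g2 = 0 as required.

x=0, y=0, z=1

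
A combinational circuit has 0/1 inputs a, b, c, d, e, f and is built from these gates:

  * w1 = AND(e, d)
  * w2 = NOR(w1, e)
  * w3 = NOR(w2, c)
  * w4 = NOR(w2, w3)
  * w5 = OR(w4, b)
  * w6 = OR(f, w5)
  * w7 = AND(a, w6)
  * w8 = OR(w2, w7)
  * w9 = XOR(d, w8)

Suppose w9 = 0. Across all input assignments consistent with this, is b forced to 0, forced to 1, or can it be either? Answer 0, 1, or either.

either

Both values of b occur among assignments with w9 = 0:
  b=0: a=0, b=0, c=0, d=0, e=1, f=0
  b=1: a=0, b=1, c=0, d=0, e=1, f=0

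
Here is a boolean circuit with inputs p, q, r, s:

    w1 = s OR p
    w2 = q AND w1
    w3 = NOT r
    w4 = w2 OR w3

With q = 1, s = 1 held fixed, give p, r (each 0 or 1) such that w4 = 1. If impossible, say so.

Check with q = 1, s = 1 and p=0, r=0:
w1 = s OR p = 1 OR 0 = 1
w2 = q AND w1 = 1 AND 1 = 1
w3 = NOT r = NOT 0 = 1
w4 = w2 OR w3 = 1 OR 1 = 1
So w4 = 1.

p=0, r=0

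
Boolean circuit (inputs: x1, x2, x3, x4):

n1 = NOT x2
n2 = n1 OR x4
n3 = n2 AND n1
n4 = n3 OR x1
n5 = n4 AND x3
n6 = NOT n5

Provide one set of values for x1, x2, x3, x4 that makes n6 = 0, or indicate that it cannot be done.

x1=1, x2=1, x3=1, x4=0

n6 = NOT n5 must be 0, so n5 = 1.
Check with x1=1, x2=1, x3=1, x4=0:
n1 = NOT x2 = NOT 1 = 0
n2 = n1 OR x4 = 0 OR 0 = 0
n3 = n2 AND n1 = 0 AND 0 = 0
n4 = n3 OR x1 = 0 OR 1 = 1
n5 = n4 AND x3 = 1 AND 1 = 1
n6 = NOT n5 = NOT 1 = 0
So n6 = 0 as required.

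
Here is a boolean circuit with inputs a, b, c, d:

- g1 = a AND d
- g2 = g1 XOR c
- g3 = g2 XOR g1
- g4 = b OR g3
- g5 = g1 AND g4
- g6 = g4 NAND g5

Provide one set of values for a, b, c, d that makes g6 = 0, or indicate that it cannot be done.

a=1 b=1 c=0 d=1

g6 = g4 NAND g5 must be 0, so both g4 = 1 and g5 = 1.
Check with a=1 b=1 c=0 d=1:
g1 = a AND d = 1 AND 1 = 1
g2 = g1 XOR c = 1 XOR 0 = 1
g3 = g2 XOR g1 = 1 XOR 1 = 0
g4 = b OR g3 = 1 OR 0 = 1
g5 = g1 AND g4 = 1 AND 1 = 1
g6 = g4 NAND g5 = 1 NAND 1 = 0
So g6 = 0 as required.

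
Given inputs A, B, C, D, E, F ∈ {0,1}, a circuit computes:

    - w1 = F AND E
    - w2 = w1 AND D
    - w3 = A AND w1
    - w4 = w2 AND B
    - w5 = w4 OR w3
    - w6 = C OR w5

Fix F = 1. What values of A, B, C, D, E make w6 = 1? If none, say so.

w6 = C OR w5 must be 1, so at least one of C, w5 is 1.
Check with F = 1 and A=1, B=1, C=1, D=1, E=1:
w1 = F AND E = 1 AND 1 = 1
w2 = w1 AND D = 1 AND 1 = 1
w3 = A AND w1 = 1 AND 1 = 1
w4 = w2 AND B = 1 AND 1 = 1
w5 = w4 OR w3 = 1 OR 1 = 1
w6 = C OR w5 = 1 OR 1 = 1
So w6 = 1.

A=1, B=1, C=1, D=1, E=1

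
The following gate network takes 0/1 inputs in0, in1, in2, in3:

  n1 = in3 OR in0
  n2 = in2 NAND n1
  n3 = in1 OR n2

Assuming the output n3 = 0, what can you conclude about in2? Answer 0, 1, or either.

1

n3 = in1 OR n2 must be 0, so both in1 = 0 and n2 = 0.
n2 = in2 NAND n1 must be 0, so both in2 = 1 and n1 = 1.
Every assignment with n3 = 0 has in2 = 1; there are 3 such assignment(s).
  in0=0, in1=0, in2=1, in3=1
  in0=1, in1=0, in2=1, in3=0
  in0=1, in1=0, in2=1, in3=1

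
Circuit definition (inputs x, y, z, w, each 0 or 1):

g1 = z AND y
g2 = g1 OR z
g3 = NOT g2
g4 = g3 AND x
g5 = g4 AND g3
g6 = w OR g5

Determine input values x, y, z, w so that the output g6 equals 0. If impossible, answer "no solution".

x=1, y=0, z=1, w=0

g6 = w OR g5 must be 0, so both w = 0 and g5 = 0.
g5 = g4 AND g3 must be 0, so at least one of g4, g3 is 0.
Check with x=1, y=0, z=1, w=0:
g1 = z AND y = 1 AND 0 = 0
g2 = g1 OR z = 0 OR 1 = 1
g3 = NOT g2 = NOT 1 = 0
g4 = g3 AND x = 0 AND 1 = 0
g5 = g4 AND g3 = 0 AND 0 = 0
g6 = w OR g5 = 0 OR 0 = 0
So g6 = 0 as required.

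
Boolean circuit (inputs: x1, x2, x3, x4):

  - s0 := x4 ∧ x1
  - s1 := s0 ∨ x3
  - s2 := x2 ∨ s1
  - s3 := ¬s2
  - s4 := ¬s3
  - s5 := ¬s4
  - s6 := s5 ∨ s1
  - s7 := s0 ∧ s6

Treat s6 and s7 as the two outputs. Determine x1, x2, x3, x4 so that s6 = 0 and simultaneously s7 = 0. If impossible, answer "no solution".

Check with x1=0 x2=1 x3=0 x4=1:
s0 = x4 ∧ x1 = 1 ∧ 0 = 0
s1 = s0 ∨ x3 = 0 ∨ 0 = 0
s2 = x2 ∨ s1 = 1 ∨ 0 = 1
s3 = ¬s2 = ¬1 = 0
s4 = ¬s3 = ¬0 = 1
s5 = ¬s4 = ¬1 = 0
s6 = s5 ∨ s1 = 0 ∨ 0 = 0
s7 = s0 ∧ s6 = 0 ∧ 0 = 0
So s6 = 0 and s7 = 0.

x1=0 x2=1 x3=0 x4=1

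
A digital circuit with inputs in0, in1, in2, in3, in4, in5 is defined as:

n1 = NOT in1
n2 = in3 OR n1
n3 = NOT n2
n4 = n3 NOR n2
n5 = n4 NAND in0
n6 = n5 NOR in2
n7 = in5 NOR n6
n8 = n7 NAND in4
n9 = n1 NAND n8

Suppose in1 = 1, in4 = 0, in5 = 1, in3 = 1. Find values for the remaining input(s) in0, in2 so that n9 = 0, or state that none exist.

no solution exists

With in1 = 1, in4 = 0, in5 = 1, in3 = 1 fixed, none of the 4 settings of in0, in2 give n9 = 0.
For example, with in0=1, in2=0:
n1 = NOT in1 = NOT 1 = 0
n2 = in3 OR n1 = 1 OR 0 = 1
n3 = NOT n2 = NOT 1 = 0
n4 = n3 NOR n2 = 0 NOR 1 = 0
n5 = n4 NAND in0 = 0 NAND 1 = 1
n6 = n5 NOR in2 = 1 NOR 0 = 0
n7 = in5 NOR n6 = 1 NOR 0 = 0
n8 = n7 NAND in4 = 0 NAND 0 = 1
n9 = n1 NAND n8 = 0 NAND 1 = 1
giving n9 = 1 ≠ 0.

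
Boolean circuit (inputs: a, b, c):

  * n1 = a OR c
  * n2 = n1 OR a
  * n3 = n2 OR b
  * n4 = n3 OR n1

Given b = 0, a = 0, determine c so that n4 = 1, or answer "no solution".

n4 = n3 OR n1 must be 1, so at least one of n3, n1 is 1.
Check with b = 0, a = 0 and c=1:
n1 = a OR c = 0 OR 1 = 1
n2 = n1 OR a = 1 OR 0 = 1
n3 = n2 OR b = 1 OR 0 = 1
n4 = n3 OR n1 = 1 OR 1 = 1
So n4 = 1.

c=1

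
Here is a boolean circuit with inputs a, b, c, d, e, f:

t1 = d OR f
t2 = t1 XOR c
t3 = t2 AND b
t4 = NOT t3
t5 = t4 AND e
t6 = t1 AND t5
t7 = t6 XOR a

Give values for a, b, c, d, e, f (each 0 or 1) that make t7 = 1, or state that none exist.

t7 = t6 XOR a must be 1, so t6 and a differ.
Check with a=1, b=0, c=0, d=0, e=0, f=1:
t1 = d OR f = 0 OR 1 = 1
t2 = t1 XOR c = 1 XOR 0 = 1
t3 = t2 AND b = 1 AND 0 = 0
t4 = NOT t3 = NOT 0 = 1
t5 = t4 AND e = 1 AND 0 = 0
t6 = t1 AND t5 = 1 AND 0 = 0
t7 = t6 XOR a = 0 XOR 1 = 1
So t7 = 1 as required.

a=1, b=0, c=0, d=0, e=0, f=1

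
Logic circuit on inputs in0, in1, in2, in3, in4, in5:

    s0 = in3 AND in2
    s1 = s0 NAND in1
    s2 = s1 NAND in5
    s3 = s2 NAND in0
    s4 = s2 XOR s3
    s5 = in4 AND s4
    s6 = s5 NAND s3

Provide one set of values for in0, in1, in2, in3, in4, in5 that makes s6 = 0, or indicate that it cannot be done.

in0=1, in1=0, in2=1, in3=1, in4=1, in5=1

s6 = s5 NAND s3 must be 0, so both s5 = 1 and s3 = 1.
s5 = in4 AND s4 must be 1, so both in4 = 1 and s4 = 1.
Check with in0=1, in1=0, in2=1, in3=1, in4=1, in5=1:
s0 = in3 AND in2 = 1 AND 1 = 1
s1 = s0 NAND in1 = 1 NAND 0 = 1
s2 = s1 NAND in5 = 1 NAND 1 = 0
s3 = s2 NAND in0 = 0 NAND 1 = 1
s4 = s2 XOR s3 = 0 XOR 1 = 1
s5 = in4 AND s4 = 1 AND 1 = 1
s6 = s5 NAND s3 = 1 NAND 1 = 0
So s6 = 0 as required.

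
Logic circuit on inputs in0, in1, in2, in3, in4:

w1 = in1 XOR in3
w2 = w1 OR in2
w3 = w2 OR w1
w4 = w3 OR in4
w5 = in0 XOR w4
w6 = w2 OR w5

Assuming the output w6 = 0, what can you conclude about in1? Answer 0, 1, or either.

either

Both values of in1 occur among assignments with w6 = 0:
  in1=0: in0=0, in1=0, in2=0, in3=0, in4=0
  in1=1: in0=0, in1=1, in2=0, in3=1, in4=0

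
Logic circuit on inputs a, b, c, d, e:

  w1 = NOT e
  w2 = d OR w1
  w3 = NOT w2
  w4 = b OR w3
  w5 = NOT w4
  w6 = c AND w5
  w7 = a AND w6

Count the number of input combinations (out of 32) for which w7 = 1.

w7 = a AND w6 must be 1, so both a = 1 and w6 = 1.
w6 = c AND w5 must be 1, so both c = 1 and w5 = 1.
w5 = NOT w4 must be 1, so w4 = 0.
Enumerating the 32 input combinations, 3 give w7 = 1 and 29 give w7 = 0.

3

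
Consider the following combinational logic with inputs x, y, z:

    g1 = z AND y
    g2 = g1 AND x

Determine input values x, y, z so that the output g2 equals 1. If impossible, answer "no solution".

g2 = g1 AND x must be 1, so both g1 = 1 and x = 1.
g1 = z AND y must be 1, so both z = 1 and y = 1.
Check with x=1, y=1, z=1:
g1 = z AND y = 1 AND 1 = 1
g2 = g1 AND x = 1 AND 1 = 1
So g2 = 1 as required.

x=1, y=1, z=1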